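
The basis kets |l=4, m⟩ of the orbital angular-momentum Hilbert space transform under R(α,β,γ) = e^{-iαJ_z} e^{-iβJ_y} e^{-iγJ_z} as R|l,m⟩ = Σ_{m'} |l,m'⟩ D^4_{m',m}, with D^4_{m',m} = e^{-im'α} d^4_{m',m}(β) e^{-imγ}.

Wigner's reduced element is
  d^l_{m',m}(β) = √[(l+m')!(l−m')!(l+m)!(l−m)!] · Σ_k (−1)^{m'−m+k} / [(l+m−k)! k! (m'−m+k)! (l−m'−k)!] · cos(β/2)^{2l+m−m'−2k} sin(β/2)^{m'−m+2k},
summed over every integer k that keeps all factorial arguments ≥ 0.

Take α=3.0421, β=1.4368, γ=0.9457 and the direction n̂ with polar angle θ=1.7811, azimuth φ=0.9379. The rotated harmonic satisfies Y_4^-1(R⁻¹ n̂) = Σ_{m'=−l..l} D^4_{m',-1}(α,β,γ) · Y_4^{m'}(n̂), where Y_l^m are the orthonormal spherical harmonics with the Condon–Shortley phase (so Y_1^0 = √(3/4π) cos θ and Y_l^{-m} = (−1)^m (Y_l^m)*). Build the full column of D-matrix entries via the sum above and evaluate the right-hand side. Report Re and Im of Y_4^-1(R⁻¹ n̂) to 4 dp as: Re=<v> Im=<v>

Re=-0.1631 Im=0.1647

Need the full column D^4_{m',-1} for m'=−4..4 at α=3.0421, β=1.4368, γ=0.9457.
cos(β/2)=0.752860, sin(β/2)=0.658181
d^4_{-4,-1}: single k=3 term ⇒ +0.516060;  D = +0.440565+0.268738i
d^4_{-3,-1}: k∈[2..3] ⇒ +0.626103 -0.797548 = -0.171445;  D = +0.136772+0.103377i
d^4_{-2,-1}: k∈[1..3] ⇒ +0.382807 -1.462893 +0.745390 = -0.334696;  D = -0.245641-0.227336i
d^4_{-1,-1}: k∈[0..3] ⇒ +0.103208 -1.183223 +1.808668 -0.460787 = +0.267866;  D = -0.177549-0.200571i
d^4_{0,-1}: k∈[0..3] ⇒ -0.403514 +1.850430 -1.414279 +0.180155 = +0.212792;  D = +0.124520+0.172554i
d^4_{1,-1}: k∈[0..3] ⇒ +0.788815 -1.808668 +0.691180 -0.035218 = -0.363891;  D = +0.182577+0.314773i
d^4_{2,-1}: k∈[0..2] ⇒ -0.975262 +1.118086 -0.170910 = -0.028087;  D = -0.011609-0.025575i
d^4_{3,-1}: k∈[0..1] ⇒ +0.797548 -0.365738 = +0.431809;  D = -0.138543-0.408981i
d^4_{4,-1}: single k=0 term ⇒ -0.394424;  D = -0.088815-0.384294i
Y_4^{m'}(θ=1.7811,φ=0.9379) and Σ D·Y over m':
  (+0.4406+0.2687i)·(-0.3318+0.2319i)  (+0.1368+0.1034i)·(+0.2314+0.0787i)  (-0.2456-0.2273i)·(+0.0668+0.2121i)  (-0.1775-0.2006i)·(+0.1540-0.2099i)  (+0.1245+0.1726i)·(+0.1861+0.0000i)  (+0.1826+0.3148i)·(-0.1540-0.2099i)  (-0.0116-0.0256i)·(+0.0668-0.2121i)  (-0.1385-0.4090i)·(-0.2314+0.0787i)  (-0.0888-0.3843i)·(-0.3318-0.2319i)
Y_4^-1(R⁻¹ n̂) = -0.163081+0.164708i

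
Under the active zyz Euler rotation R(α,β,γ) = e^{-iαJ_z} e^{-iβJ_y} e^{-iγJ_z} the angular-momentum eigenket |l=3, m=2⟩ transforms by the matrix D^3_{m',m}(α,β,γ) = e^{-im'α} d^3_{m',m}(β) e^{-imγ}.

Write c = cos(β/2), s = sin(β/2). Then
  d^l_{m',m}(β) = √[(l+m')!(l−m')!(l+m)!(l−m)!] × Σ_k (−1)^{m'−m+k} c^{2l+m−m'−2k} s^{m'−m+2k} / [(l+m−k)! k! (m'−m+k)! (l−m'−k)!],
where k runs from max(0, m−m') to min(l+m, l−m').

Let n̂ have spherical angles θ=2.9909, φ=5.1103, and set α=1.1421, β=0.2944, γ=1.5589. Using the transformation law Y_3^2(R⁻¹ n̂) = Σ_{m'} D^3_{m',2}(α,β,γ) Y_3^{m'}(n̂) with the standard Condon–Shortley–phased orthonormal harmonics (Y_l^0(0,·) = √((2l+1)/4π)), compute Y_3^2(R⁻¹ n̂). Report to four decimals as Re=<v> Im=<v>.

Need the full column D^3_{m',2} for m'=−3..3 at α=1.1421, β=0.2944, γ=1.5589.
cos(β/2)=0.989186, sin(β/2)=0.146669
d^3_{-3,2}: single k=5 term ⇒ +0.000164;  D = +0.000157+0.000050i
d^3_{-2,2}: k∈[4..5] ⇒ +0.002264 -0.000010 = +0.002254;  D = +0.001515-0.001669i
d^3_{-1,2}: k∈[3..4] ⇒ +0.019314 -0.000212 = +0.019102;  D = -0.007525-0.017557i
d^3_{0,2}: k∈[2..3] ⇒ +0.112810 -0.002480 = +0.110330;  D = -0.110299-0.002625i
d^3_{1,2}: k∈[1..2] ⇒ +0.439266 -0.019314 = +0.419951;  D = -0.183605+0.377688i
d^3_{2,2}: k∈[0..1] ⇒ +0.936843 -0.102981 = +0.833862;  D = +0.530534+0.643319i
d^3_{3,2}: single k=0 term ⇒ -0.340254;  D = -0.328738+0.087773i
Y_3^{m'}(θ=2.9909,φ=5.1103) and Σ D·Y over m':
  (+0.0002+0.0000i)·(-0.0013-0.0005i)  (+0.0015-0.0017i)·(+0.0159-0.0163i)  (-0.0075-0.0176i)·(+0.0731+0.1739i)  (-0.1103-0.0026i)·(-0.6963+0.0000i)  (-0.1836+0.3777i)·(-0.0731+0.1739i)  (+0.5305+0.6433i)·(+0.0159+0.0163i)  (-0.3287+0.0878i)·(+0.0013-0.0005i)
Y_3^2(R⁻¹ n̂) = +0.024655-0.041172i

Re=0.0247 Im=-0.0412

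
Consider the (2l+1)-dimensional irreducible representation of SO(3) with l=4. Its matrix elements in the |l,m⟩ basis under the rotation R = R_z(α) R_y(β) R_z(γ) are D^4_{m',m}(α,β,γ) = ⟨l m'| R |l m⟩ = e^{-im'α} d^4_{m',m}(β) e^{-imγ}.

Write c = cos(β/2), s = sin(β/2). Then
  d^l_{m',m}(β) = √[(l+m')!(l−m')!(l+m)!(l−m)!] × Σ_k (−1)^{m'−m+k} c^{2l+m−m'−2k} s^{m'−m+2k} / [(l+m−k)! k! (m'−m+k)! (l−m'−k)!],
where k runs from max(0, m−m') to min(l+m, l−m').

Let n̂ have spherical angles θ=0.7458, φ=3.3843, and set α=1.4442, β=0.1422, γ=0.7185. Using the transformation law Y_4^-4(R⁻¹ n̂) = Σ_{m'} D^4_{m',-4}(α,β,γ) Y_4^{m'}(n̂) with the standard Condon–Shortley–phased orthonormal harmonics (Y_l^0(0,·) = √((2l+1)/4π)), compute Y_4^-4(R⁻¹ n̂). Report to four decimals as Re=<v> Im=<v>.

Need the full column D^4_{m',-4} for m'=−4..4 at α=1.4442, β=0.1422, γ=0.7185.
cos(β/2)=0.997473, sin(β/2)=0.071040
d^4_{-4,-4}: single k=0 term ⇒ +0.979966;  D = -0.700808+0.684982i
d^4_{-3,-4}: single k=0 term ⇒ -0.197405;  D = -0.119055-0.157463i
d^4_{-2,-4}: single k=0 term ⇒ +0.026302;  D = +0.022815-0.013087i
d^4_{-1,-4}: single k=0 term ⇒ -0.002649;  D = +0.001017+0.002446i
d^4_{0,-4}: single k=0 term ⇒ +0.000211;  D = -0.000203+0.000056i
d^4_{1,-4}: single k=0 term ⇒ -0.000013;  D = -0.000002-0.000013i
d^4_{2,-4}: single k=0 term ⇒ +0.000001;  D = +0.000001-0.000000i
d^4_{3,-4}: single k=0 term ⇒ -0.000000;  D = -0.000000+0.000000i
d^4_{4,-4}: single k=0 term ⇒ +0.000000;  D = -0.000000-0.000000i
Y_4^{m'}(θ=0.7458,φ=3.3843) and Σ D·Y over m':
  (-0.7008+0.6850i)·(+0.0530-0.0774i)  (-0.1191-0.1575i)·(-0.2144+0.1912i)  (+0.0228-0.0131i)·(+0.3783-0.1996i)  (+0.0010+0.0024i)·(-0.1778+0.0440i)  (-0.0002+0.0001i)·(-0.3171+0.0000i)  (-0.0000-0.0000i)·(+0.1778+0.0440i)  (+0.0000-0.0000i)·(+0.3783+0.1996i)  (-0.0000+0.0000i)·(+0.2144+0.1912i)  (-0.0000-0.0000i)·(+0.0530+0.0774i)
Y_4^-4(R⁻¹ n̂) = +0.077342+0.091642i

Re=0.0773 Im=0.0916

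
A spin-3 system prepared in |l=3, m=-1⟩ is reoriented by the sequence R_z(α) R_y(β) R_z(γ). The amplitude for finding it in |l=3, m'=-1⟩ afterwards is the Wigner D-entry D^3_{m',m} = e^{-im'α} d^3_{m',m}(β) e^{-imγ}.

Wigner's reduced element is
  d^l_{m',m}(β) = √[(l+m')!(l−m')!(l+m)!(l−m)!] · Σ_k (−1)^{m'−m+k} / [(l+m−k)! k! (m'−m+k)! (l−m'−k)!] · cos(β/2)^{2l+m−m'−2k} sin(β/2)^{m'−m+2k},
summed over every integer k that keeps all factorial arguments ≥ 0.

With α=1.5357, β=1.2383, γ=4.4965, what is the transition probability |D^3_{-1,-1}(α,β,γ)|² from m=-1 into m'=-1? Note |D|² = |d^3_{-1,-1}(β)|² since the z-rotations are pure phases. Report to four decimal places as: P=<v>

P=0.1954

First d^3_{-1,-1}(β=1.2383), then the phase factors e^{-i(-1)α} and e^{-i(-1)γ}:
Half-angle: c=0.814372, s=0.580343. N=√(2·24·2·24)=48.000000
Admissible k: 0..2 (factorial args all ≥0)
  k=0: (−1)^0·48.0000/(48)·0.8144^6·0.5803^0 = +0.291700
  k=1: (−1)^1·48.0000/(6)·0.8144^4·0.5803^2 = -1.185089
  k=2: (−1)^2·48.0000/(8)·0.8144^2·0.5803^4 = +0.451374
d^3_{-1,-1}(1.2383) = +0.291700 -1.185089 +0.451374 = -0.442015
|D^3_{-1,-1}|² = |d^3_{-1,-1}(β)|² = (-0.442015)² = 0.195377 (the z-rotation phases have unit modulus)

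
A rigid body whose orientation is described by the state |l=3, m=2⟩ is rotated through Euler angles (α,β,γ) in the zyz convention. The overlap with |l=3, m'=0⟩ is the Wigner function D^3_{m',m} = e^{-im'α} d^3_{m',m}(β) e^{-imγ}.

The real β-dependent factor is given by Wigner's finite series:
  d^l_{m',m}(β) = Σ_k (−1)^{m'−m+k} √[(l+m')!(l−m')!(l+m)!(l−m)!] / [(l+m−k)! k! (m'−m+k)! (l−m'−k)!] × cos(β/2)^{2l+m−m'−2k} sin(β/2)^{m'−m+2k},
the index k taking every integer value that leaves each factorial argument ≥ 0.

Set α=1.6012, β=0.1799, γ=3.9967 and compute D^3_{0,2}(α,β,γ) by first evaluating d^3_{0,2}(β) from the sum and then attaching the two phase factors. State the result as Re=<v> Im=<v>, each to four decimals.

D^3_{0,2}(1.6012,0.1799,3.9967) = e^{-i·0·1.6012}·d^3_{0,2}(0.1799)·e^{-i·2·3.9967}. Compute d first:
With c≡cos(β/2)=0.995957 and s≡sin(β/2)=0.089829, N=[6·6·120·1]^{1/2}=65.726707
The bounds max(0,m−m')=2 and min(l+m,l−m')=3 give 2 terms
  k=2: (−1)^0·65.7267/(12)·0.9960^4·0.0898^2 = +0.043486
  k=3: (−1)^1·65.7267/(12)·0.9960^2·0.0898^4 = -0.000354
d^3_{0,2}(0.1799) = +0.043486 -0.000354 = +0.043133
Phases: e^{-i·(0)·1.6012}=+1.000000+0.000000i, e^{-i·(2)·3.9967}=-0.138967-0.990297i ⇒ D=-0.005994-0.042714i

Re=-0.0060 Im=-0.0427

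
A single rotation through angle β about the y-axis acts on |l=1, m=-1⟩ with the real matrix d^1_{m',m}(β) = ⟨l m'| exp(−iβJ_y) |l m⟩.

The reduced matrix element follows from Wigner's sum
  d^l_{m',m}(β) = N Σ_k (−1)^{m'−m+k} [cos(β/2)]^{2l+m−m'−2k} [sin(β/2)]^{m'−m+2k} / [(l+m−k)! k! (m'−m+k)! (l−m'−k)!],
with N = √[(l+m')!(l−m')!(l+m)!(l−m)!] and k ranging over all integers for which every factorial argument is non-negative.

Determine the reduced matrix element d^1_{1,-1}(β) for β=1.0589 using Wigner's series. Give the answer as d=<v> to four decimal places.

d^1_{1,-1}(β=1.0589) via Wigner's sum:
c=cos(1.0589/2)=0.863085, s=sin(1.0589/2)=0.505059; N=√[2·1·1·2]=2.000000
Admissible k: 0..0 (factorial args all ≥0)
  k=0: (−1)^2·2.0000/(2)·0.8631^0·0.5051^2 = +0.255084
d^1_{1,-1}(1.0589) = +0.255084

d=0.2551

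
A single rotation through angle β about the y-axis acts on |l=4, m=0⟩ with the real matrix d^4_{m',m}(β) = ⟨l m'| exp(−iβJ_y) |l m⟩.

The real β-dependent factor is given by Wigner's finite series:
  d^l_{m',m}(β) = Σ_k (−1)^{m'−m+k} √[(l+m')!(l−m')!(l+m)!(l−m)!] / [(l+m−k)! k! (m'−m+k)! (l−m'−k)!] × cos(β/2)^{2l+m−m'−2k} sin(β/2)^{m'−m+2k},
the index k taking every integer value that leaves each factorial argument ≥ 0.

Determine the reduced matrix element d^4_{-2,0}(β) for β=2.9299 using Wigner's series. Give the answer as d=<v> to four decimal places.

d=0.0993

d^4_{-2,0}(β=2.9299) via Wigner's sum:
Half-angle: c=0.105649, s=0.994404. N=√(2·720·24·24)=910.735966
k: max(0,(0)−(-2))=2 … min(4+(0),4−(-2))=4
  k=2: (−1)^0·910.7360/(96)·0.1056^6·0.9944^2 = +0.000013
  k=3: (−1)^1·910.7360/(36)·0.1056^4·0.9944^4 = -0.003082
  k=4: (−1)^2·910.7360/(96)·0.1056^2·0.9944^6 = +0.102383
d^4_{-2,0}(2.9299) = +0.000013 -0.003082 +0.102383 = +0.099314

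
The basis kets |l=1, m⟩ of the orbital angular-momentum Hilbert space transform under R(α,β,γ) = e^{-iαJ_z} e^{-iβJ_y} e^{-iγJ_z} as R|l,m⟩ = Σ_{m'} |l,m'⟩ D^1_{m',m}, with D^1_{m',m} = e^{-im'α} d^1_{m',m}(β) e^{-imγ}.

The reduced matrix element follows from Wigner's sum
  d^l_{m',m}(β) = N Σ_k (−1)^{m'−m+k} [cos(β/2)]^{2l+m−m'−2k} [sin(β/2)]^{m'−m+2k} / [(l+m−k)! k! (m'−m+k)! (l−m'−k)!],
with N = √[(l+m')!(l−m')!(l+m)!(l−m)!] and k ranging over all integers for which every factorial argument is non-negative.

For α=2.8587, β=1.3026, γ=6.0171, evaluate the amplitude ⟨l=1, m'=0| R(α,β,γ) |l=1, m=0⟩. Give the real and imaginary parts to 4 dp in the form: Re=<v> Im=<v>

First d^1_{0,0}(β=1.3026), then the phase factors e^{-i(0)α} and e^{-i(0)γ}:
c=cos(1.3026/2)=0.795296, s=sin(1.3026/2)=0.606221; N=√[1·1·1·1]=1.000000
k: max(0,(0)−(0))=0 … min(1+(0),1−(0))=1
  k=0: (−1)^0·1.0000/(1)·0.7953^2·0.6062^0 = +0.632496
  k=1: (−1)^1·1.0000/(1)·0.7953^0·0.6062^2 = -0.367504
d^1_{0,0}(1.3026) = +0.632496 -0.367504 = +0.264993
Phases: e^{-i·(0)·2.8587}=+1.000000+0.000000i, e^{-i·(0)·6.0171}=+1.000000+0.000000i ⇒ D=+0.264993+0.000000i

Re=0.2650 Im=0.0000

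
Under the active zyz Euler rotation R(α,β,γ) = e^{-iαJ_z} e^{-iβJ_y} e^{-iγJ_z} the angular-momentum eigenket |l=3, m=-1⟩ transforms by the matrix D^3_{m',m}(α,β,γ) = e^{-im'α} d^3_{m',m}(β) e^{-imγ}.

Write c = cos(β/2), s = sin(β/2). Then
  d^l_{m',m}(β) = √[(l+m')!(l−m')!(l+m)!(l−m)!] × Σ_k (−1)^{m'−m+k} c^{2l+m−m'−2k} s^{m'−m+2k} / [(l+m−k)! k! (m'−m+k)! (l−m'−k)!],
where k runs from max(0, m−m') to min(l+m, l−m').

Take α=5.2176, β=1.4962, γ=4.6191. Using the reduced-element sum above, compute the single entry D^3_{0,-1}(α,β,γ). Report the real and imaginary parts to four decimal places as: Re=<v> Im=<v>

Re=-0.0391 Im=-0.4180

First d^3_{0,-1}(β=1.4962), then the phase factors e^{-i(0)α} and e^{-i(-1)γ}:
With c≡cos(β/2)=0.732983 and s≡sin(β/2)=0.680247, N=[6·6·2·24]^{1/2}=41.569219
The bounds max(0,m−m')=0 and min(l+m,l−m')=2 give 3 terms
  k=0: (−1)^1·41.5692/(12)·0.7330^5·0.6802^1 = -0.498570
  k=1: (−1)^2·41.5692/(4)·0.7330^3·0.6802^3 = +1.288230
  k=2: (−1)^3·41.5692/(12)·0.7330^1·0.6802^5 = -0.369844
d^3_{0,-1}(1.4962) = -0.498570 +1.288230 -0.369844 = +0.419817
Phases: e^{-i·(0)·5.2176}=+1.000000+0.000000i, e^{-i·(-1)·4.6191}=-0.093154-0.995652i ⇒ D=-0.039107-0.417991i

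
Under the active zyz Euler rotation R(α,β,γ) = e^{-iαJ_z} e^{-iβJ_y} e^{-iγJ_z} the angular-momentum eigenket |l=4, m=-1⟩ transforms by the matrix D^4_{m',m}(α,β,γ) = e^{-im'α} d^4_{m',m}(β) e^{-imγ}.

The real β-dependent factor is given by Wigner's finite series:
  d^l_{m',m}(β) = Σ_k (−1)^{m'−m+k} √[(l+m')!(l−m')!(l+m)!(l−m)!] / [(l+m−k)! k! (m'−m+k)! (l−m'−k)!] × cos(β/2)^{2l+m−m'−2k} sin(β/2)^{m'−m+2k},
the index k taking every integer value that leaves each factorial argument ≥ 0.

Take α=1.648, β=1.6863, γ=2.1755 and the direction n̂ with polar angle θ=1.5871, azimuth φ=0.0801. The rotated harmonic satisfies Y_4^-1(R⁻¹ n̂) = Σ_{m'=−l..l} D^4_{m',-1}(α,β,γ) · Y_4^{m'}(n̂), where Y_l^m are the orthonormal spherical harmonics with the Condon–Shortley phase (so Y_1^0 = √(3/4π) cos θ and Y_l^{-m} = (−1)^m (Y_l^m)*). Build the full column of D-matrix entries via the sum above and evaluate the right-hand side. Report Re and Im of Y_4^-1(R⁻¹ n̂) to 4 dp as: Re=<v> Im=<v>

Re=0.0056 Im=0.0037

Need the full column D^4_{m',-1} for m'=−4..4 at α=1.648, β=1.6863, γ=2.1755.
cos(β/2)=0.665114, sin(β/2)=0.746742
d^4_{-4,-1}: single k=3 term ⇒ +0.405589;  D = -0.321088+0.247800i
d^4_{-3,-1}: k∈[2..3] ⇒ +0.383166 -0.804980 = -0.421814;  D = -0.282701-0.313061i
d^4_{-2,-1}: k∈[1..3] ⇒ +0.182423 -1.149736 +0.966175 = -0.001138;  D = -0.000783+0.000826i
d^4_{-1,-1}: k∈[0..3] ⇒ +0.038297 -0.724117 +1.825524 -0.767035 = +0.372669;  D = -0.289330-0.234884i
d^4_{0,-1}: k∈[0..3] ⇒ -0.192290 +1.454313 -1.833188 +0.385128 = -0.186037;  D = +0.105766-0.153048i
d^4_{1,-1}: k∈[0..3] ⇒ +0.482744 -1.825524 +1.150553 -0.096686 = -0.288913;  D = -0.249640-0.145431i
d^4_{2,-1}: k∈[0..2] ⇒ -0.766490 +1.449262 -0.365364 = +0.317408;  D = +0.138146-0.285768i
d^4_{3,-1}: k∈[0..1] ⇒ +0.804980 -0.608815 = +0.196165;  D = -0.182670-0.071502i
d^4_{4,-1}: single k=0 term ⇒ -0.511252;  D = +0.149076-0.489034i
Y_4^{m'}(θ=1.5871,φ=0.0801) and Σ D·Y over m':
  (-0.3211+0.2478i)·(+0.4198-0.1393i)  (-0.2827-0.3131i)·(-0.0198+0.0049i)  (-0.0008+0.0008i)·(-0.3295+0.0532i)  (-0.2893-0.2349i)·(+0.0230-0.0018i)  (+0.1058-0.1530i)·(+0.3165+0.0000i)  (-0.2496-0.1454i)·(-0.0230-0.0018i)  (+0.1381-0.2858i)·(-0.3295-0.0532i)  (-0.1827-0.0715i)·(+0.0198+0.0049i)  (+0.1491-0.4890i)·(+0.4198+0.1393i)
Y_4^-1(R⁻¹ n̂) = +0.005612+0.003748i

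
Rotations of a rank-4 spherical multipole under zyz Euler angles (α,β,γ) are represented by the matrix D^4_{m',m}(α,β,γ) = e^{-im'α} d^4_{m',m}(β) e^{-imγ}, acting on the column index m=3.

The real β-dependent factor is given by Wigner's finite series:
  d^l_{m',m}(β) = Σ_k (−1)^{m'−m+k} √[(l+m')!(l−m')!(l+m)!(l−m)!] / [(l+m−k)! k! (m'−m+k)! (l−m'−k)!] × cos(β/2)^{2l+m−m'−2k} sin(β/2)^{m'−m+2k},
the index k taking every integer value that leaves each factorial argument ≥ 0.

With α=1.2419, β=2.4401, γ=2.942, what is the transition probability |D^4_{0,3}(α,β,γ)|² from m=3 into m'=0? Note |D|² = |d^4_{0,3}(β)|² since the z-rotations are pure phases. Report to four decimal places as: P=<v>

P=0.0922

D^4_{0,3}(1.2419,2.4401,2.942) = e^{-i·0·1.2419}·d^4_{0,3}(2.4401)·e^{-i·3·2.942}. Compute d first:
Half-angle: c=0.343599, s=0.939117. N=√(24·24·5040·1)=1703.830978
k: max(0,(3)−(0))=3 … min(4+(3),4−(0))=4
  k=3: (−1)^0·1703.8310/(144)·0.3436^5·0.9391^3 = +0.046933
  k=4: (−1)^1·1703.8310/(144)·0.3436^3·0.9391^5 = -0.350604
d^4_{0,3}(2.4401) = +0.046933 -0.350604 = -0.303670
|D^4_{0,3}|² = |d^4_{0,3}(β)|² = (-0.303670)² = 0.092216 (the z-rotation phases have unit modulus)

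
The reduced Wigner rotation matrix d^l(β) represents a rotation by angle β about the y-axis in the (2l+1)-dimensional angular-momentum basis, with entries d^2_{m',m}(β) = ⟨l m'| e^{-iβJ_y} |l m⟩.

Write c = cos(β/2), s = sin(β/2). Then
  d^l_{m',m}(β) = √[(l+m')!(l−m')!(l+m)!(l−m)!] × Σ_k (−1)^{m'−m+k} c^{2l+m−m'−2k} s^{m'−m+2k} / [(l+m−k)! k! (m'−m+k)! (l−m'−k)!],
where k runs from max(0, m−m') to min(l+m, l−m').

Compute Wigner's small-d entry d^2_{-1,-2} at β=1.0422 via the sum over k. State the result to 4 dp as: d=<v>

d^2_{-1,-2}(β=1.0422) via Wigner's sum:
c=cos(1.0422/2)=0.867272, s=sin(1.0422/2)=0.497834; N=√[1·6·1·24]=12.000000
Admissible k: 0..0 (factorial args all ≥0)
  k=0: (−1)^1·12.0000/(6)·0.8673^3·0.4978^1 = -0.649503
d^2_{-1,-2}(1.0422) = -0.649503

d=-0.6495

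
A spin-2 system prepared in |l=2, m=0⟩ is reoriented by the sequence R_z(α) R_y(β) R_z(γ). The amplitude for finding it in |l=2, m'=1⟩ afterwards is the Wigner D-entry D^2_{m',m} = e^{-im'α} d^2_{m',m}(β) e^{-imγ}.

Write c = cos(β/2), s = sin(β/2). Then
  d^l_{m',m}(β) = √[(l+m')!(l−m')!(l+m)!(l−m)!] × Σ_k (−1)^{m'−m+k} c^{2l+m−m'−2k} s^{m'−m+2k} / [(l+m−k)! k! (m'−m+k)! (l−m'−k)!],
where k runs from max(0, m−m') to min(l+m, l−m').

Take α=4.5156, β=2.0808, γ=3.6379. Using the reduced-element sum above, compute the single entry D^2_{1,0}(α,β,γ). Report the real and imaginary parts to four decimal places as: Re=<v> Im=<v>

Split into d^2_{1,0}(β=2.0808) × two z-phases.
Half-angle: c=0.505875, s=0.862607. N=√(6·1·2·2)=4.898979
The bounds max(0,m−m')=0 and min(l+m,l−m')=1 give 2 terms
  k=0: (−1)^1·4.8990/(2)·0.5059^3·0.8626^1 = -0.273539
  k=1: (−1)^2·4.8990/(2)·0.5059^1·0.8626^3 = +0.795348
d^2_{1,0}(2.0808) = -0.273539 +0.795348 = +0.521810
Phases: e^{-i·(1)·4.5156}=-0.195521+0.980699i, e^{-i·(0)·3.6379}=+1.000000+0.000000i ⇒ D=-0.102025+0.511739i

Re=-0.1020 Im=0.5117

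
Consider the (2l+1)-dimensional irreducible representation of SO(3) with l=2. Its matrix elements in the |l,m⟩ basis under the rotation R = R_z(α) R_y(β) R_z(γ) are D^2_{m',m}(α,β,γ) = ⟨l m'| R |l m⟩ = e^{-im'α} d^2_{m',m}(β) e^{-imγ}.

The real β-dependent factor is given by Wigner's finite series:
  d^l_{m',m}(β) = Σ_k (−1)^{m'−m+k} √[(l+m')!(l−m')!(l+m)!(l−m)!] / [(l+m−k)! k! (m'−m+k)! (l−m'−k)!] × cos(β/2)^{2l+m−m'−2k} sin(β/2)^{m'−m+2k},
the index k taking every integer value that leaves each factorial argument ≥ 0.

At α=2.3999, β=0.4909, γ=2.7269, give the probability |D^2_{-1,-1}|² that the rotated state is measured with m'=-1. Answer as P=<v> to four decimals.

P=0.5166

D^2_{-1,-1}(2.3999,0.4909,2.7269) = e^{-i·-1·2.3999}·d^2_{-1,-1}(0.4909)·e^{-i·-1·2.7269}. Compute d first:
Half-angle: c=0.970028, s=0.242993. N=√(1·6·1·6)=6.000000
k∈{0,1} keeps every argument non-negative
  k=0: (−1)^0·6.0000/(6)·0.9700^4·0.2430^0 = +0.885395
  k=1: (−1)^1·6.0000/(2)·0.9700^2·0.2430^2 = -0.166677
d^2_{-1,-1}(0.4909) = +0.885395 -0.166677 = +0.718718
|D^2_{-1,-1}|² = |d^2_{-1,-1}(β)|² = (+0.718718)² = 0.516555 (the z-rotation phases have unit modulus)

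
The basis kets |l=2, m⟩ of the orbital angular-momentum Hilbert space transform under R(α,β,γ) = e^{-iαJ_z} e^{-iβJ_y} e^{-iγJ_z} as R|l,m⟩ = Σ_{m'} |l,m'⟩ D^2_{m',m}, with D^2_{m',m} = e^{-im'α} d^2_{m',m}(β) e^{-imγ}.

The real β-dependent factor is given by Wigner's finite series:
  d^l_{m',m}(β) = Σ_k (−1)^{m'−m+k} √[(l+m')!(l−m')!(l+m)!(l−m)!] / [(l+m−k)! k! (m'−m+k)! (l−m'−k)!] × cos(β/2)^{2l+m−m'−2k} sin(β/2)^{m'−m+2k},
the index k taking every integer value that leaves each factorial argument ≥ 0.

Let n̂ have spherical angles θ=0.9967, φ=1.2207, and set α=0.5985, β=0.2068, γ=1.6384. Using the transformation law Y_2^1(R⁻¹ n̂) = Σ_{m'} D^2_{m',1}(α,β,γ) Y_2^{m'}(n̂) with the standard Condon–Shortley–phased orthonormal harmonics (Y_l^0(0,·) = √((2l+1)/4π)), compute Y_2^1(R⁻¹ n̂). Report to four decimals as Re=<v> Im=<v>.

Need the full column D^2_{m',1} for m'=−2..2 at α=0.5985, β=0.2068, γ=1.6384.
cos(β/2)=0.994659, sin(β/2)=0.103216
d^2_{-2,1}: single k=3 term ⇒ +0.002187;  D = +0.001978-0.000935i
d^2_{-1,1}: k∈[2..3] ⇒ +0.031620 -0.000113 = +0.031507;  D = +0.015952-0.027170i
d^2_{0,1}: k∈[1..2] ⇒ +0.248797 -0.002679 = +0.246118;  D = -0.016626-0.245555i
d^2_{1,1}: k∈[0..1] ⇒ +0.978806 -0.031620 = +0.947186;  D = -0.585292-0.744711i
d^2_{2,1}: single k=0 term ⇒ -0.203142;  D = +0.193693+0.061233i
Y_2^{m'}(θ=0.9967,φ=1.2207) and Σ D·Y over m':
  (+0.0020-0.0009i)·(-0.2083-0.1755i)  (+0.0160-0.0272i)·(+0.1208-0.3309i)  (-0.0166-0.2456i)·(-0.0363+0.0000i)  (-0.5853-0.7447i)·(-0.1208-0.3309i)  (+0.1937+0.0612i)·(-0.2083+0.1755i)
Y_2^1(R⁻¹ n̂) = -0.233841+0.305117i

Re=-0.2338 Im=0.3051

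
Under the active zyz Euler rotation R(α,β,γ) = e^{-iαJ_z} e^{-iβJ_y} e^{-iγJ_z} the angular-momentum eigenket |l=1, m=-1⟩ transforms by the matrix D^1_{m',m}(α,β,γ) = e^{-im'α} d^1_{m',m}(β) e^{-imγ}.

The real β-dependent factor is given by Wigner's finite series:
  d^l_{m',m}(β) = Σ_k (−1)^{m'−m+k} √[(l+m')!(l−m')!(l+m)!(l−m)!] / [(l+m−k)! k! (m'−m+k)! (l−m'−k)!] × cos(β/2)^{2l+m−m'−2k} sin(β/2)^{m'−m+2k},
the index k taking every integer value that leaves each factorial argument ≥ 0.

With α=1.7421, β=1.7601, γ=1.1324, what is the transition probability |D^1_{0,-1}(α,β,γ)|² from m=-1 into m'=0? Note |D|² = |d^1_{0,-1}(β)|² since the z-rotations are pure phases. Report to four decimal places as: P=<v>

D^1_{0,-1}(1.7421,1.7601,1.1324) = e^{-i·0·1.7421}·d^1_{0,-1}(1.7601)·e^{-i·-1·1.1324}. Compute d first:
With c≡cos(β/2)=0.637113 and s≡sin(β/2)=0.770771, N=[1·1·1·2]^{1/2}=1.414214
k∈{0} keeps every argument non-negative
  k=0: (−1)^1·1.4142/(1)·0.6371^1·0.7708^1 = -0.694475
d^1_{0,-1}(1.7601) = -0.694475
|D^1_{0,-1}|² = |d^1_{0,-1}(β)|² = (-0.694475)² = 0.482295 (the z-rotation phases have unit modulus)

P=0.4823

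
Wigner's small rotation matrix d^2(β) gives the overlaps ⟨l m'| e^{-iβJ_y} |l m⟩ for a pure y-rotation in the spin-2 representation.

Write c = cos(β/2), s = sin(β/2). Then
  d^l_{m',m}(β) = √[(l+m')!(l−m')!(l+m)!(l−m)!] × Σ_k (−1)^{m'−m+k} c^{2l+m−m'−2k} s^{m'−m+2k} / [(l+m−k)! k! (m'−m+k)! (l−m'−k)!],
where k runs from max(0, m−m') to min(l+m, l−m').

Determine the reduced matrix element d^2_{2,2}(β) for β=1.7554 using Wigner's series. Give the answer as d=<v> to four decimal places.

d^2_{2,2}(β=1.7554) via Wigner's sum:
With c≡cos(β/2)=0.638922 and s≡sin(β/2)=0.769271, N=[24·1·24·1]^{1/2}=24.000000
The bounds max(0,m−m')=0 and min(l+m,l−m')=0 give 1 term
  k=0: (−1)^0·24.0000/(24)·0.6389^4·0.7693^0 = +0.166645
d^2_{2,2}(1.7554) = +0.166645

d=0.1666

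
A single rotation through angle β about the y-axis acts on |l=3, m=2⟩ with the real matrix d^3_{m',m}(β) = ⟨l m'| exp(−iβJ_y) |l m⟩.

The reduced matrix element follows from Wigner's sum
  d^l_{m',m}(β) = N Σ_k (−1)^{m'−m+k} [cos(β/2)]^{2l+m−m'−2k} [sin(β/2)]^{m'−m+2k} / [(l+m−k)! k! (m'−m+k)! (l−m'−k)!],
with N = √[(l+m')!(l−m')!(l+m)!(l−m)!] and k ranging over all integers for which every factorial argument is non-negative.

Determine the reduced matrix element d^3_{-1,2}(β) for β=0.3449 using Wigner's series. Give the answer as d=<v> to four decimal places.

d=0.0301

d^3_{-1,2}(β=0.3449) via Wigner's sum:
c=cos(0.3449/2)=0.985167, s=sin(0.3449/2)=0.171597; N=√[2·24·120·1]=75.894664
Admissible k: 3..4 (factorial args all ≥0)
  k=3: (−1)^0·75.8947/(12)·0.9852^3·0.1716^3 = +0.030555
  k=4: (−1)^1·75.8947/(24)·0.9852^1·0.1716^5 = -0.000464
d^3_{-1,2}(0.3449) = +0.030555 -0.000464 = +0.030092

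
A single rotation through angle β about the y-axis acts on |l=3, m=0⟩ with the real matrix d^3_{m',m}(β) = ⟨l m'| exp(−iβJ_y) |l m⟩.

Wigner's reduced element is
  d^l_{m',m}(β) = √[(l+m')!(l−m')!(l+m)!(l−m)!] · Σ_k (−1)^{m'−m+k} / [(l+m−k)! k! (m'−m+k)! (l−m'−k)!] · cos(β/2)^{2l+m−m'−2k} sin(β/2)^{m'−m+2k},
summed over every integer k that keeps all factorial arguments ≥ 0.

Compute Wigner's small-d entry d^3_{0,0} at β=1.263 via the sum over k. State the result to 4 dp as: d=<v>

d^3_{0,0}(β=1.263) via Wigner's sum:
c=cos(1.263/2)=0.807143, s=sin(1.263/2)=0.590356; N=√[6·6·6·6]=36.000000
k: max(0,(0)−(0))=0 … min(3+(0),3−(0))=3
  k=0: (−1)^0·36.0000/(36)·0.8071^6·0.5904^0 = +0.276505
  k=1: (−1)^1·36.0000/(4)·0.8071^4·0.5904^2 = -1.331289
  k=2: (−1)^2·36.0000/(4)·0.8071^2·0.5904^4 = +0.712196
  k=3: (−1)^3·36.0000/(36)·0.8071^0·0.5904^6 = -0.042334
d^3_{0,0}(1.263) = +0.276505 -1.331289 +0.712196 -0.042334 = -0.384922

d=-0.3849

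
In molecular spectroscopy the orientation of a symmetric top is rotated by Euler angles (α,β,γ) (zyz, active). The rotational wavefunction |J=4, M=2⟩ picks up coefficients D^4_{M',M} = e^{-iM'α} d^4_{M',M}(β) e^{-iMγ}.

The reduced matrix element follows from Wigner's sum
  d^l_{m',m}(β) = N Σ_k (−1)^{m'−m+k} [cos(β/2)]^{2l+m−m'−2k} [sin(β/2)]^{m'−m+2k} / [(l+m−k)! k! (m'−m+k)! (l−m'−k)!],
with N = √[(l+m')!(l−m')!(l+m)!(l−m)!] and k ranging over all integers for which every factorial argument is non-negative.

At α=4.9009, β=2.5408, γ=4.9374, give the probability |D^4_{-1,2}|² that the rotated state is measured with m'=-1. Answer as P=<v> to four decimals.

P=0.2519

First d^4_{-1,2}(β=2.5408), then the phase factors e^{-i(-1)α} and e^{-i(2)γ}:
Half-angle: c=0.295899, s=0.955219. N=√(6·120·720·2)=1018.233765
Admissible k: 3..5 (factorial args all ≥0)
  k=3: (−1)^0·1018.2338/(72)·0.2959^5·0.9552^3 = +0.027960
  k=4: (−1)^1·1018.2338/(48)·0.2959^3·0.9552^5 = -0.437070
  k=5: (−1)^2·1018.2338/(240)·0.2959^1·0.9552^7 = +0.910964
d^4_{-1,2}(2.5408) = +0.027960 -0.437070 +0.910964 = +0.501854
|D^4_{-1,2}|² = |d^4_{-1,2}(β)|² = (+0.501854)² = 0.251857 (the z-rotation phases have unit modulus)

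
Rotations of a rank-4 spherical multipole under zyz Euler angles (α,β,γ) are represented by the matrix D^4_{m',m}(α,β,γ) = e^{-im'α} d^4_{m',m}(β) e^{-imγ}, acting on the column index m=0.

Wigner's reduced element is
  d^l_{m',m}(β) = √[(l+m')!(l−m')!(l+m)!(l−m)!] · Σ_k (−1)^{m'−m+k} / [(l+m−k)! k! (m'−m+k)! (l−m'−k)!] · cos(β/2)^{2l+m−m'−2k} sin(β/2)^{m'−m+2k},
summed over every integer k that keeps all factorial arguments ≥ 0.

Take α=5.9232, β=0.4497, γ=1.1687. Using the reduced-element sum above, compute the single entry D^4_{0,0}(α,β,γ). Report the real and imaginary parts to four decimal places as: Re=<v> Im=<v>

Split into d^4_{0,0}(β=0.4497) × two z-phases.
Half-angle: c=0.974828, s=0.222960. N=√(24·24·24·24)=576.000000
k: max(0,(0)−(0))=0 … min(4+(0),4−(0))=4
  k=0: (−1)^0·576.0000/(576)·0.9748^8·0.2230^0 = +0.815497
  k=1: (−1)^1·576.0000/(36)·0.9748^6·0.2230^2 = -0.682561
  k=2: (−1)^2·576.0000/(16)·0.9748^4·0.2230^4 = +0.080338
  k=3: (−1)^3·576.0000/(36)·0.9748^2·0.2230^6 = -0.001868
  k=4: (−1)^4·576.0000/(576)·0.9748^0·0.2230^8 = +0.000006
d^4_{0,0}(0.4497) = +0.815497 -0.682561 +0.080338 -0.001868 +0.000006 = +0.211413
Attach z-rotation phases: D = e^{-i(0)(5.9232)}·(+0.211413)·e^{-i(0)(1.1687)} = +0.211413+0.000000i

Re=0.2114 Im=0.0000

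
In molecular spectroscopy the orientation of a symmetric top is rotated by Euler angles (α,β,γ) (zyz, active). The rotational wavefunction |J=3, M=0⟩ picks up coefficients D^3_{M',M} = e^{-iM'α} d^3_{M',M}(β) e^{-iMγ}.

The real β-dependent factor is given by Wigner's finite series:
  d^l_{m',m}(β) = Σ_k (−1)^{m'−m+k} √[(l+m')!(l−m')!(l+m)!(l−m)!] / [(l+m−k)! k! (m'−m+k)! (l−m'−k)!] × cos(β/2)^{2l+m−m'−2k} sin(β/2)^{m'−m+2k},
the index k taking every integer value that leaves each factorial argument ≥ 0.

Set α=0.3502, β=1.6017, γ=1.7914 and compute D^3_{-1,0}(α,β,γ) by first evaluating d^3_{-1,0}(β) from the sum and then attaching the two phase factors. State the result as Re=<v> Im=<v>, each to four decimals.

Re=-0.4046 Im=-0.1478

D^3_{-1,0}(0.3502,1.6017,1.7914) = e^{-i·-1·0.3502}·d^3_{-1,0}(1.6017)·e^{-i·0·1.7914}. Compute d first:
Half-angle: c=0.696097, s=0.717948. N=√(2·24·6·6)=41.569219
The bounds max(0,m−m')=1 and min(l+m,l−m')=3 give 3 terms
  k=1: (−1)^0·41.5692/(12)·0.6961^5·0.7179^1 = +0.406473
  k=2: (−1)^1·41.5692/(4)·0.6961^3·0.7179^3 = -1.297178
  k=3: (−1)^2·41.5692/(12)·0.6961^1·0.7179^5 = +0.459965
d^3_{-1,0}(1.6017) = +0.406473 -1.297178 +0.459965 = -0.430740
D = (+0.939304+0.343086i)·(-0.430740)·(+1.000000+0.000000i) = -0.404596-0.147781i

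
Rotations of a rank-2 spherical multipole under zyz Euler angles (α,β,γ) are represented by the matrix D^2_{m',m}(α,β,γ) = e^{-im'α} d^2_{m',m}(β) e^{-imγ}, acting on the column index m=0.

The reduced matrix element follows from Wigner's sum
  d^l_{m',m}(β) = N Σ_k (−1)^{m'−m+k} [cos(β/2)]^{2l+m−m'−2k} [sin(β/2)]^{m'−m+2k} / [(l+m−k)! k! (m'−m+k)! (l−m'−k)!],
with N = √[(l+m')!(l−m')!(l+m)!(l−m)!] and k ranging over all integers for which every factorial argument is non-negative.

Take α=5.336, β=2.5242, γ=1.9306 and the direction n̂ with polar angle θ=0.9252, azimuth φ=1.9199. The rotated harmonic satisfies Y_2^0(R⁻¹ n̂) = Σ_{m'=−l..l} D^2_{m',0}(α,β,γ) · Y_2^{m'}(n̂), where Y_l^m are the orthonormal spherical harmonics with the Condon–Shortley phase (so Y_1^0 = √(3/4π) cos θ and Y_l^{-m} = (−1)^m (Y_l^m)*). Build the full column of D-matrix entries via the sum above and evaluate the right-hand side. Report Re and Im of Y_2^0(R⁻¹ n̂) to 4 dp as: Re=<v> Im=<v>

Re=0.5130 Im=0.0000

Need the full column D^2_{m',0} for m'=−2..2 at α=5.336, β=2.5242, γ=1.9306.
cos(β/2)=0.303817, sin(β/2)=0.952730
d^2_{-2,0}: single k=2 term ⇒ +0.205229;  D = -0.065254-0.194579i
d^2_{-1,0}: k∈[1..2] ⇒ +0.065446 -0.643573 = -0.578127;  D = -0.337609+0.469309i
d^2_{0,0}: k∈[0..2] ⇒ +0.008520 -0.335138 +0.823911 = +0.497293;  D = +0.497293+0.000000i
d^2_{1,0}: k∈[0..1] ⇒ -0.065446 +0.643573 = +0.578127;  D = +0.337609+0.469309i
d^2_{2,0}: single k=0 term ⇒ +0.205229;  D = -0.065254+0.194579i
Y_2^{m'}(θ=0.9252,φ=1.9199) and Σ D·Y over m':
  (-0.0653-0.1946i)·(-0.1888+0.1584i)  (-0.3376+0.4693i)·(-0.1270-0.3489i)  (+0.4973+0.0000i)·(+0.0271+0.0000i)  (+0.3376+0.4693i)·(+0.1270-0.3489i)  (-0.0653+0.1946i)·(-0.1888-0.1584i)
Y_2^0(R⁻¹ n̂) = +0.512995-0.000000i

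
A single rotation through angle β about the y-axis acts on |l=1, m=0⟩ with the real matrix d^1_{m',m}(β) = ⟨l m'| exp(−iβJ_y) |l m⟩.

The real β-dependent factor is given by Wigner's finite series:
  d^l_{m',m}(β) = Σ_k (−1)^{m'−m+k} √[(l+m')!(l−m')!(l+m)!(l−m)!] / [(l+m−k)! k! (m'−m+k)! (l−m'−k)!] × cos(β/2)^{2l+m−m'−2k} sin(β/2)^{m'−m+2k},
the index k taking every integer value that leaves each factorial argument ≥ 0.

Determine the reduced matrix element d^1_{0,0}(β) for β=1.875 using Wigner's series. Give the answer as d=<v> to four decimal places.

d^1_{0,0}(β=1.875) via Wigner's sum:
With c≡cos(β/2)=0.591805 and s≡sin(β/2)=0.806081, N=[1·1·1·1]^{1/2}=1.000000
k: max(0,(0)−(0))=0 … min(1+(0),1−(0))=1
  k=0: (−1)^0·1.0000/(1)·0.5918^2·0.8061^0 = +0.350233
  k=1: (−1)^1·1.0000/(1)·0.5918^0·0.8061^2 = -0.649767
d^1_{0,0}(1.875) = +0.350233 -0.649767 = -0.299534

d=-0.2995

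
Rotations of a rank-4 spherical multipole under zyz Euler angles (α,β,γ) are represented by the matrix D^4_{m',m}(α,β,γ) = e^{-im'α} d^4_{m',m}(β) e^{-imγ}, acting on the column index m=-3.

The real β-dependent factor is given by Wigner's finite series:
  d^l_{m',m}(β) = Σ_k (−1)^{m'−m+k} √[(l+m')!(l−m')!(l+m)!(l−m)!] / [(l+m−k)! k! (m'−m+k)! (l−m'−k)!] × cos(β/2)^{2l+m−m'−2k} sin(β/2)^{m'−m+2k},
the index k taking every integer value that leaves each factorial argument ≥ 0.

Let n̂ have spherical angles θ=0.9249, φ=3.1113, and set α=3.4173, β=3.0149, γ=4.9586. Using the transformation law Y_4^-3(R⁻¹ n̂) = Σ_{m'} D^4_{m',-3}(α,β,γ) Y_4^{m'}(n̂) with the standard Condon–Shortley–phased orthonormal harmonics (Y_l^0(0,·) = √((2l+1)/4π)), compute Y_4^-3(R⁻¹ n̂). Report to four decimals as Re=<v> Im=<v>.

Need the full column D^4_{m',-3} for m'=−4..4 at α=3.4173, β=3.0149, γ=4.9586.
cos(β/2)=0.063304, sin(β/2)=0.997994
d^4_{-4,-3}: single k=1 term ⇒ +0.000000;  D = -0.000000-0.000000i
d^4_{-3,-3}: k∈[0..1] ⇒ +0.000000 -0.000000 = -0.000000;  D = -0.000000+0.000000i
d^4_{-2,-3}: k∈[0..1] ⇒ -0.000000 +0.000011 = +0.000011;  D = -0.000011+0.000003i
d^4_{-1,-3}: k∈[0..1] ⇒ +0.000001 -0.000211 = -0.000210;  D = -0.000179+0.000111i
d^4_{0,-3}: k∈[0..1] ⇒ -0.000012 +0.002972 = +0.002960;  D = -0.001993+0.002188i
d^4_{1,-3}: k∈[0..1] ⇒ +0.000211 -0.031427 = -0.031216;  D = -0.013940+0.027931i
d^4_{2,-3}: k∈[0..1] ⇒ -0.002819 +0.233556 = +0.230737;  D = -0.042946+0.226705i
d^4_{3,-3}: k∈[0..1] ⇒ +0.027716 -0.984067 = -0.956351;  D = +0.084516+0.952609i
d^4_{4,-3}: single k=0 term ⇒ -0.176552;  D = -0.062888-0.164972i
Y_4^{m'}(θ=0.9249,φ=3.1113) and Σ D·Y over m':
  (-0.0000-0.0000i)·(+0.1786+0.0218i)  (-0.0000+0.0000i)·(-0.3821-0.0348i)  (-0.0000+0.0000i)·(+0.3271+0.0198i)  (-0.0002+0.0001i)·(+0.1054+0.0032i)  (-0.0020+0.0022i)·(-0.3464+0.0000i)  (-0.0139+0.0279i)·(-0.1054+0.0032i)  (-0.0429+0.2267i)·(+0.3271-0.0198i)  (+0.0845+0.9526i)·(+0.3821-0.0348i)  (-0.0629-0.1650i)·(+0.1786-0.0218i)
Y_4^-3(R⁻¹ n̂) = +0.043136+0.404195i

Re=0.0431 Im=0.4042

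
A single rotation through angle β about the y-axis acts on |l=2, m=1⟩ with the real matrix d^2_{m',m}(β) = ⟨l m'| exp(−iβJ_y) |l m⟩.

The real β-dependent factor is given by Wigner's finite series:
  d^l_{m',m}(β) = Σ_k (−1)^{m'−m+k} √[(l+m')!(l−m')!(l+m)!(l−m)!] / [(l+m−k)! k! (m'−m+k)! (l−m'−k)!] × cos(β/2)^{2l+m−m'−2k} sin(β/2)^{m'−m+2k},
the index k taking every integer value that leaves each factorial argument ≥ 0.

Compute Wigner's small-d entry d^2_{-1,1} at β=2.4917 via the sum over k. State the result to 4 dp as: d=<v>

d^2_{-1,1}(β=2.4917) via Wigner's sum:
c=cos(2.4917/2)=0.319258, s=sin(2.4917/2)=0.947668; N=√[1·6·6·1]=6.000000
k: max(0,(1)−(-1))=2 … min(2+(1),2−(-1))=3
  k=2: (−1)^0·6.0000/(2)·0.3193^2·0.9477^2 = +0.274610
  k=3: (−1)^1·6.0000/(6)·0.3193^0·0.9477^4 = -0.806538
d^2_{-1,1}(2.4917) = +0.274610 -0.806538 = -0.531927

d=-0.5319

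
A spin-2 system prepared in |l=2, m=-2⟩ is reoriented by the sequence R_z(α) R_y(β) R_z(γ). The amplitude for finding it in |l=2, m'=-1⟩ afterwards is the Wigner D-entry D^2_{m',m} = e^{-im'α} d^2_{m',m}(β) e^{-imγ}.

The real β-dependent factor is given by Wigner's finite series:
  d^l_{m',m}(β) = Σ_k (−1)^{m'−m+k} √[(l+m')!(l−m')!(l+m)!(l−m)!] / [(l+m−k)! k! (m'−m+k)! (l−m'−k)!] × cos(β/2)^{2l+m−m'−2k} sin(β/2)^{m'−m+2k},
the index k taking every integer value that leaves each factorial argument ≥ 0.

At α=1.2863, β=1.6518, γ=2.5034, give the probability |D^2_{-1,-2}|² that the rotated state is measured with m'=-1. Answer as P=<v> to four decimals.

D^2_{-1,-2}(1.2863,1.6518,2.5034) = e^{-i·-1·1.2863}·d^2_{-1,-2}(1.6518)·e^{-i·-2·2.5034}. Compute d first:
With c≡cos(β/2)=0.677896 and s≡sin(β/2)=0.735158, N=[1·6·1·24]^{1/2}=12.000000
k∈{0} keeps every argument non-negative
  k=0: (−1)^1·12.0000/(6)·0.6779^3·0.7352^1 = -0.458036
d^2_{-1,-2}(1.6518) = -0.458036
|D^2_{-1,-2}|² = |d^2_{-1,-2}(β)|² = (-0.458036)² = 0.209797 (the z-rotation phases have unit modulus)

P=0.2098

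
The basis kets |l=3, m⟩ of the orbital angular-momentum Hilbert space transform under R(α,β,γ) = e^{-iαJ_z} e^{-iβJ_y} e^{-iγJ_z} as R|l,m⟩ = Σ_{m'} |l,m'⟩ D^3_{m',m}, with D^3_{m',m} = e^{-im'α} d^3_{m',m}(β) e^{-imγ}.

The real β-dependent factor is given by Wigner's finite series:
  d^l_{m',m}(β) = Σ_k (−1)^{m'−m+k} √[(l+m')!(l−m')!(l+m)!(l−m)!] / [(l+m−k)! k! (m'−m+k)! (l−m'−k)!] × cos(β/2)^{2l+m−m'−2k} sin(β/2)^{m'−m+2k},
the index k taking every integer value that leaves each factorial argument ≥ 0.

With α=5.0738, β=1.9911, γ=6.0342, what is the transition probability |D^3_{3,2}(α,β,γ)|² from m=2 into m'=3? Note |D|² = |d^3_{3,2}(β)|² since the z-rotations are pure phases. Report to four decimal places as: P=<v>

First d^3_{3,2}(β=1.9911), then the phase factors e^{-i(3)α} and e^{-i(2)γ}:
Half-angle: c=0.544041, s=0.839058. N=√(720·1·120·1)=293.938769
k: max(0,(2)−(3))=0 … min(3+(2),3−(3))=0
  k=0: (−1)^1·293.9388/(120)·0.5440^5·0.8391^1 = -0.097955
d^3_{3,2}(1.9911) = -0.097955
|D^3_{3,2}|² = |d^3_{3,2}(β)|² = (-0.097955)² = 0.009595 (the z-rotation phases have unit modulus)

P=0.0096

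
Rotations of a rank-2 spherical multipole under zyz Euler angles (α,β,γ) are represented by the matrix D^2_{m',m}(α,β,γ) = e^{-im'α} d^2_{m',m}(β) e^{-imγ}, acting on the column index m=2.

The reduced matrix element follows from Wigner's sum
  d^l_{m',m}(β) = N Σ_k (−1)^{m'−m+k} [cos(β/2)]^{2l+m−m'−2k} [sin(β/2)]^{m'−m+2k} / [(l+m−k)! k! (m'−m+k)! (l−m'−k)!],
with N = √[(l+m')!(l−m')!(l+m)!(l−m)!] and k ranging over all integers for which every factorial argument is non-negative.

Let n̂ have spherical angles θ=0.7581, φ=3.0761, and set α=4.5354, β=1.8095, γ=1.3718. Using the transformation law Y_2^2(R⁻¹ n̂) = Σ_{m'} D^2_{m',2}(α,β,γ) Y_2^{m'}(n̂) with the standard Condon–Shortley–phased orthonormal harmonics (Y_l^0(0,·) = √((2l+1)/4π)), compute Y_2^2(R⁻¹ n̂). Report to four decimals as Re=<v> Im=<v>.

Need the full column D^2_{m',2} for m'=−2..2 at α=4.5354, β=1.8095, γ=1.3718.
cos(β/2)=0.617882, sin(β/2)=0.786271
d^2_{-2,2}: single k=4 term ⇒ +0.382198;  D = +0.381828+0.016817i
d^2_{-1,2}: single k=3 term ⇒ +0.600692;  D = -0.131677+0.586082i
d^2_{0,2}: single k=2 term ⇒ +0.578138;  D = -0.532951-0.224068i
d^2_{1,2}: single k=1 term ⇒ +0.370953;  D = +0.201732-0.311305i
d^2_{2,2}: single k=0 term ⇒ +0.145755;  D = +0.106451+0.099562i
Y_2^{m'}(θ=0.7581,φ=3.0761) and Σ D·Y over m':
  (+0.3818+0.0168i)·(+0.1810+0.0238i)  (-0.1317+0.5861i)·(-0.3849-0.0252i)  (-0.5330-0.2241i)·(+0.1835+0.0000i)  (+0.2017-0.3113i)·(+0.3849-0.0252i)  (+0.1065+0.0996i)·(+0.1810-0.0238i)
Y_2^2(R⁻¹ n̂) = +0.127821-0.360630i

Re=0.1278 Im=-0.3606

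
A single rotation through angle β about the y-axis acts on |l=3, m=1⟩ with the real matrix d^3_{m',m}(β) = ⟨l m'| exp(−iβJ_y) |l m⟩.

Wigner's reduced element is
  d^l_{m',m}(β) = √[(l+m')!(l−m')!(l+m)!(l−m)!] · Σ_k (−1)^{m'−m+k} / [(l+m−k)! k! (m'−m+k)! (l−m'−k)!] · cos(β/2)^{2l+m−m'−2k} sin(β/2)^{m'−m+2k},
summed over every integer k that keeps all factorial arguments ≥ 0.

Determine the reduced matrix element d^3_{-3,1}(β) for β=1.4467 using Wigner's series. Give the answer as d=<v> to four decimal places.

d^3_{-3,1}(β=1.4467) via Wigner's sum:
c=cos(1.4467/2)=0.749593, s=sin(1.4467/2)=0.661900; N=√[1·720·24·2]=185.903201
k: max(0,(1)−(-3))=4 … min(3+(1),3−(-3))=4
  k=4: (−1)^0·185.9032/(48)·0.7496^2·0.6619^4 = +0.417700
d^3_{-3,1}(1.4467) = +0.417700

d=0.4177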